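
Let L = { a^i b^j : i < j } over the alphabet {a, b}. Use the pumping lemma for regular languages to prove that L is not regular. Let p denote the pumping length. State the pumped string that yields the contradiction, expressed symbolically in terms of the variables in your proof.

Assume L is regular; let p be its pumping constant.
Choose w = a^p b^{p+1} ∈ L, with |w| = 2p+1 ≥ p.
Write w = xyz as guaranteed by the lemma, with |xy| ≤ p and |y| ≥ 1.
Because |xy| ≤ p and w begins with p copies of a, we have y = a^k with 1 ≤ k ≤ p.
Consider xy^2z = a^{p+k} b^{p+1}. Since k ≥ 1, the a-count p+k is at least p+1, so i < j fails; thus xy^2z ∉ L.
Contradiction. Therefore L is not regular.

a^{p+k} b^{p+1}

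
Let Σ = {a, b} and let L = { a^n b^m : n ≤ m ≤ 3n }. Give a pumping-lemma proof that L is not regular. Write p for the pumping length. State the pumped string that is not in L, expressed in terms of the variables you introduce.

Assume L is regular. Let p be the pumping length given by the pumping lemma.
Take w = a^p b^p ∈ L (since p ≤ p ≤ 3p), with |w| = 2p ≥ p.
The pumping lemma gives a decomposition w = xyz where |xy| ≤ p and |y| ≥ 1.
The first p characters of w are a's, so xy (and hence y) consists only of a's. Write y = a^k, 1 ≤ k ≤ p.
Pump with i = 2: xy^2z = a^{p+k} b^p. Now n = p+k > p = m, so the condition n ≤ m fails. Thus xy^2z ∉ L.
This is a contradiction; hence L is not regular.

a^{p+k} b^p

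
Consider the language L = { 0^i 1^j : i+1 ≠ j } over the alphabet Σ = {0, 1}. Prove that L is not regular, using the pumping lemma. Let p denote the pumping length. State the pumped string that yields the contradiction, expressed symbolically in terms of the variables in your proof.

0^{p+p!} 1^{p+p!+1}

Assume L is regular; let p be its pumping constant.
Choose w = 0^p 1^{p+p!+1}. Since p ≠ (p+p!+1)-1 = p+p!, w ∈ L; and |w| ≥ p.
Write w = xyz as guaranteed by the lemma, with |xy| ≤ p and |y| > 0.
Since the first p symbols of w are all 0's and |xy| ≤ p, y lies entirely in the leading 0-block: y = 0^k for some k with 1 ≤ k ≤ p.
Since 1 ≤ k ≤ p, k divides p!; set t = 1 + p!/k. Then xy^t z has p + (p!/k)·k = p + p! copies of 0. Now the 0-count is p+p! and (1-count)-1 = (p+p!+1)-1 = p+p!, so i+1 ≠ j fails. So xy^t z = 0^{p+p!} 1^{p+p!+1} ∉ L.
This contradicts the pumping lemma, so L is not regular.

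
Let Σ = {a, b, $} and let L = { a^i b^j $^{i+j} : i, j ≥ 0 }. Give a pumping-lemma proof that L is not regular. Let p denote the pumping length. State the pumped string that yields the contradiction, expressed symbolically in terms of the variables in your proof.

Suppose for contradiction that L is regular, and let p be the pumping length.
Take w = a^p b^p $^{2p} ∈ L (with i=j=p, i+j=2p), |w| = 4p ≥ p.
Write w = xyz as guaranteed by the lemma, with |xy| ≤ p and |y| > 0.
Because |xy| ≤ p and w begins with p copies of a, we have y = a^k with 1 ≤ k ≤ p.
Consider xy^2z = a^{p+k} b^p $^{2p}. Now the a- and b-counts sum to 2p+k, but the $-count is 2p ≠ 2p+k. So xy^2z ∉ L.
This is a contradiction; hence L is not regular.

a^{p+k} b^p $^{2p}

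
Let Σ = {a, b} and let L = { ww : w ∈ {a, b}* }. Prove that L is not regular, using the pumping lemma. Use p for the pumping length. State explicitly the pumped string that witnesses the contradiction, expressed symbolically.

Suppose for contradiction that L is regular, and let p be the pumping length.
Take w = a^p b^p a^p b^p = uu where u = a^pb^p; then w ∈ L and |w| = 4p ≥ p.
Write w = xyz as guaranteed by the lemma, with |xy| ≤ p and |y| > 0.
Since the first p symbols of w are all a's and |xy| ≤ p, y lies entirely in the leading a-block: y = a^k for some k with 1 ≤ k ≤ p.
Pump with i = 2: xy^2z = a^{p+k} b^p a^p b^p, of length 4p+k. Suppose this equals vv. The string starts with a and ends with b, so v does too; thus the boundary between the two copies of v is a b→a transition. There is exactly one such transition, at position 2p+k, so |v| = 2p+k and |vv| = 4p+2k ≠ 4p+k since k ≥ 1. So xy^2z ∉ L.
Contradiction. Therefore L is not regular.

a^{p+k} b^p a^p b^p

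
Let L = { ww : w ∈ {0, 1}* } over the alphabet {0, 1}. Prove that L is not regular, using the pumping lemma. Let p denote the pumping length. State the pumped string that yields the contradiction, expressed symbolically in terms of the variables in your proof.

Assume L is regular. Let p be the pumping length given by the pumping lemma.
Take w = 0^p 1^p 0^p 1^p = uu where u = 0^p1^p; then w ∈ L and |w| = 4p ≥ p.
By the pumping lemma, w = xyz with |xy| ≤ p and |y| > 0.
Since the first p symbols of w are all 0's and |xy| ≤ p, y lies entirely in the leading 0-block: y = 0^k for some k with 1 ≤ k ≤ p.
Pump with i = 2: xy^2z = 0^{p+k} 1^p 0^p 1^p, of length 4p+k. Suppose this equals vv. The string starts with 0 and ends with 1, so v does too; thus the boundary between the two copies of v is a 1→0 transition. There is exactly one such transition, at position 2p+k, so |v| = 2p+k and |vv| = 4p+2k ≠ 4p+k since k ≥ 1. So xy^2z ∉ L.
This contradicts the pumping lemma, so L is not regular.

0^{p+k} 1^p 0^p 1^p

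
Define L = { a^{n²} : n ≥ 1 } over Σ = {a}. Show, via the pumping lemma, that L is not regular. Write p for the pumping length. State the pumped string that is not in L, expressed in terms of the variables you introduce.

Assume L is regular. Let p be the pumping length given by the pumping lemma.
Take w = a^{p²} ∈ L with |w| = p² ≥ p.
By the pumping lemma, w = xyz with |xy| ≤ p and y is nonempty.
Then y = a^k for some k with 1 ≤ k ≤ p.
Pump with i = 2: xy^2z = a^{p²+k}. Since 1 ≤ k ≤ p, p² < p²+k ≤ p²+p < (p+1)², so p²+k lies strictly between consecutive squares and is not a perfect square. So xy^2z ∉ L.
This contradicts the pumping lemma, so L is not regular.

a^{p²+k}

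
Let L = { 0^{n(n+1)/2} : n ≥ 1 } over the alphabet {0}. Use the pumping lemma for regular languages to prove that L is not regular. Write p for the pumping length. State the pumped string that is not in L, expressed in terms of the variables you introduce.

Assume L is regular. Let p be the pumping length given by the pumping lemma.
Take w = 0^{p(p+1)/2} ∈ L with |w| = p(p+1)/2 ≥ p.
The pumping lemma gives a decomposition w = xyz where |xy| ≤ p and |y| ≥ 1.
Then y = 0^k for some k with 1 ≤ k ≤ p.
Pump with i = 2: xy^2z = 0^{p(p+1)/2+k}. Since 1 ≤ k ≤ p, p(p+1)/2 < p(p+1)/2+k ≤ p(p+1)/2+p < (p+1)(p+2)/2, so p(p+1)/2+k is strictly between consecutive triangular numbers. So xy^2z ∉ L.
Contradiction. Therefore L is not regular.

0^{p(p+1)/2+k}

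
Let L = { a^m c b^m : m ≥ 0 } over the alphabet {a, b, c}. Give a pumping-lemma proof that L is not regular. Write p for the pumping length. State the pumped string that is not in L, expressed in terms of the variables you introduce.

a^{p+k} c b^p

Assume L is regular. Let p be the pumping length given by the pumping lemma.
Take w = a^p c b^p ∈ L with |w| = 2p+1 ≥ p.
The pumping lemma gives a decomposition w = xyz where |xy| ≤ p and y is nonempty.
The first p characters of w are a's, so xy (and hence y) consists only of a's. Write y = a^k, 1 ≤ k ≤ p.
Pump with i = 2: xy^2z = a^{p+k} c b^p, which would require p+k = p. But k ≥ 1, so xy^2z ∉ L.
This is a contradiction; hence L is not regular.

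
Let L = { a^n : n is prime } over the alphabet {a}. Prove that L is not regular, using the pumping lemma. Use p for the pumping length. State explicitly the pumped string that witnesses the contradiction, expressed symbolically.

Toward a contradiction, assume L is regular with pumping length p.
Let q be a prime with q ≥ p+2 (infinitely many primes exist), and take w = a^q ∈ L with |w| = q ≥ p.
The pumping lemma gives a decomposition w = xyz where |xy| ≤ p and |y| > 0.
Then y = a^k for some k with 1 ≤ k ≤ p.
Since 1 ≤ k ≤ p, |xz| = q-k. Pump with i = q+1: |xy^{q+1}z| = (q-k)+(q+1)k = q+qk = q(1+k), which is composite (both factors ≥ 2). So xy^{q+1}z = a^{q(1+k)} ∉ L.
This contradicts the pumping lemma, so L is not regular.

a^{q(1+k)}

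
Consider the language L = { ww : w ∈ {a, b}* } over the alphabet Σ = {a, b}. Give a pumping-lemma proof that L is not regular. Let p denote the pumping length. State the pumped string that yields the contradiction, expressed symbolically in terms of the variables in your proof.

a^{p+k} b^p a^p b^p

Assume L is regular. Let p be the pumping length given by the pumping lemma.
Take w = a^p b^p a^p b^p = uu where u = a^pb^p; then w ∈ L and |w| = 4p ≥ p.
Write w = xyz as guaranteed by the lemma, with |xy| ≤ p and |y| > 0.
Because |xy| ≤ p and w begins with p copies of a, we have y = a^k with 1 ≤ k ≤ p.
Pump with i = 2: xy^2z = a^{p+k} b^p a^p b^p, of length 4p+k. Suppose this equals vv. The string starts with a and ends with b, so v does too; thus the boundary between the two copies of v is a b→a transition. There is exactly one such transition, at position 2p+k, so |v| = 2p+k and |vv| = 4p+2k ≠ 4p+k since k ≥ 1. So xy^2z ∉ L.
Contradiction. Therefore L is not regular.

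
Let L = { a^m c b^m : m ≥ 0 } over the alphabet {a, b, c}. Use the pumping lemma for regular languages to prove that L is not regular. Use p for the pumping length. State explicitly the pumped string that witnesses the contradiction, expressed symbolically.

Assume L is regular; let p be its pumping constant.
Take w = a^p c b^p ∈ L with |w| = 2p+1 ≥ p.
By the pumping lemma, w = xyz with |xy| ≤ p and |y| > 0.
The first p characters of w are a's, so xy (and hence y) consists only of a's. Write y = a^k, 1 ≤ k ≤ p.
Pump with i = 2: xy^2z = a^{p+k} c b^p, which would require p+k = p. But k ≥ 1, so xy^2z ∉ L.
This contradicts the pumping lemma, so L is not regular.

a^{p+k} c b^p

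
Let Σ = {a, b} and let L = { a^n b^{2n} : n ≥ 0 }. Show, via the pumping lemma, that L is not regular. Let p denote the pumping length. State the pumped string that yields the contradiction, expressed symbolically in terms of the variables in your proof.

a^{p+k} b^{2p}

Assume L is regular; let p be its pumping constant.
Let w = a^p b^{2p} ∈ L; note |w| = 3p ≥ p.
Write w = xyz as guaranteed by the lemma, with |xy| ≤ p and |y| ≥ 1.
Since the first p symbols of w are all a's and |xy| ≤ p, y lies entirely in the leading a-block: y = a^k for some k with 1 ≤ k ≤ p.
Pump with i = 2: xy^2z = a^{p+k} b^{2p}. For this to lie in L we would need 2p = 2(p+k), which forces k = 0. But k ≥ 1, so xy^2z ∉ L.
Contradiction. Therefore L is not regular.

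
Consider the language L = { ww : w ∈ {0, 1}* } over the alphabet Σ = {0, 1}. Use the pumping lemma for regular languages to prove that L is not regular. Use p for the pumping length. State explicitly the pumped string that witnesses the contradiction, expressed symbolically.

Toward a contradiction, assume L is regular with pumping length p.
Take w = 0^p 1^p 0^p 1^p = uu where u = 0^p1^p; then w ∈ L and |w| = 4p ≥ p.
Write w = xyz as guaranteed by the lemma, with |xy| ≤ p and y is nonempty.
Because |xy| ≤ p and w begins with p copies of 0, we have y = 0^k with 1 ≤ k ≤ p.
Pump with i = 2: xy^2z = 0^{p+k} 1^p 0^p 1^p, of length 4p+k. Suppose this equals vv. The string starts with 0 and ends with 1, so v does too; thus the boundary between the two copies of v is a 1→0 transition. There is exactly one such transition, at position 2p+k, so |v| = 2p+k and |vv| = 4p+2k ≠ 4p+k since k ≥ 1. So xy^2z ∉ L.
This contradicts the pumping lemma, so L is not regular.

0^{p+k} 1^p 0^p 1^p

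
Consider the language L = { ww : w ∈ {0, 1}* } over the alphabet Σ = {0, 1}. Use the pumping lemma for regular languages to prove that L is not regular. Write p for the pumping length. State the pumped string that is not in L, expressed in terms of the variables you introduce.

0^{p+k} 1^p 0^p 1^p

Toward a contradiction, assume L is regular with pumping length p.
Take w = 0^p 1^p 0^p 1^p = uu where u = 0^p1^p; then w ∈ L and |w| = 4p ≥ p.
By the pumping lemma, w = xyz with |xy| ≤ p and |y| > 0.
The first p characters of w are 0's, so xy (and hence y) consists only of 0's. Write y = 0^k, 1 ≤ k ≤ p.
Pump with i = 2: xy^2z = 0^{p+k} 1^p 0^p 1^p, of length 4p+k. Suppose this equals vv. The string starts with 0 and ends with 1, so v does too; thus the boundary between the two copies of v is a 1→0 transition. There is exactly one such transition, at position 2p+k, so |v| = 2p+k and |vv| = 4p+2k ≠ 4p+k since k ≥ 1. So xy^2z ∉ L.
This contradicts the pumping lemma, so L is not regular.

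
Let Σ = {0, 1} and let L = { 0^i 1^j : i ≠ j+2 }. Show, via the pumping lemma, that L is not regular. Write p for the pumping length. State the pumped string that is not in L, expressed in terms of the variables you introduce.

0^{p+p!} 1^{p+p!-2}

Suppose for contradiction that L is regular, and let p be the pumping length.
Choose w = 0^p 1^{p+p!-2}. Since p ≠ (p+p!-2)+2 = p+p!, w ∈ L; and |w| ≥ p.
Write w = xyz as guaranteed by the lemma, with |xy| ≤ p and |y| ≥ 1.
The first p characters of w are 0's, so xy (and hence y) consists only of 0's. Write y = 0^k, 1 ≤ k ≤ p.
Since 1 ≤ k ≤ p, k divides p!; set t = 1 + p!/k. Then xy^t z has p + (p!/k)·k = p + p! copies of 0. Now the 0-count is p+p! and (1-count)+2 = (p+p!-2)+2 = p+p!, so i ≠ j+2 fails. So xy^t z = 0^{p+p!} 1^{p+p!-2} ∉ L.
This is a contradiction; hence L is not regular.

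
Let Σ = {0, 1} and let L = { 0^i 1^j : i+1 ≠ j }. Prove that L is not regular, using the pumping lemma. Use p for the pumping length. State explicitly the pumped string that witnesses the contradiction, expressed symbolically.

0^{p+p!} 1^{p+p!+1}

Toward a contradiction, assume L is regular with pumping length p.
Choose w = 0^p 1^{p+p!+1}. Since p ≠ (p+p!+1)-1 = p+p!, w ∈ L; and |w| ≥ p.
By the pumping lemma, w = xyz with |xy| ≤ p and |y| > 0.
Because |xy| ≤ p and w begins with p copies of 0, we have y = 0^k with 1 ≤ k ≤ p.
Since 1 ≤ k ≤ p, k divides p!; set t = 1 + p!/k. Then xy^t z has p + (p!/k)·k = p + p! copies of 0. Now the 0-count is p+p! and (1-count)-1 = (p+p!+1)-1 = p+p!, so i+1 ≠ j fails. So xy^t z = 0^{p+p!} 1^{p+p!+1} ∉ L.
This is a contradiction; hence L is not regular.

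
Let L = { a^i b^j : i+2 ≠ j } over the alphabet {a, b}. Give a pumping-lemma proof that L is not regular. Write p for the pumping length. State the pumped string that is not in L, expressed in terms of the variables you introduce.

Toward a contradiction, assume L is regular with pumping length p.
Choose w = a^p b^{p+p!+2}. Since p ≠ (p+p!+2)-2 = p+p!, w ∈ L; and |w| ≥ p.
The pumping lemma gives a decomposition w = xyz where |xy| ≤ p and y is nonempty.
Since the first p symbols of w are all a's and |xy| ≤ p, y lies entirely in the leading a-block: y = a^k for some k with 1 ≤ k ≤ p.
Since 1 ≤ k ≤ p, k divides p!; set t = 1 + p!/k. Then xy^t z has p + (p!/k)·k = p + p! copies of a. Now the a-count is p+p! and (b-count)-2 = (p+p!+2)-2 = p+p!, so i+2 ≠ j fails. So xy^t z = a^{p+p!} b^{p+p!+2} ∉ L.
This is a contradiction; hence L is not regular.

a^{p+p!} b^{p+p!+2}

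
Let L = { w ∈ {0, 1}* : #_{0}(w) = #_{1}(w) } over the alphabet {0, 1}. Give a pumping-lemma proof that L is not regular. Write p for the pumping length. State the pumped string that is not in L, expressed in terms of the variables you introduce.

0^{p+k} 1^p

Toward a contradiction, assume L is regular with pumping length p.
Choose w = 0^p 1^p ∈ L with |w| = 2p ≥ p.
The pumping lemma gives a decomposition w = xyz where |xy| ≤ p and |y| > 0.
Since the first p symbols of w are all 0's and |xy| ≤ p, y lies entirely in the leading 0-block: y = 0^k for some k with 1 ≤ k ≤ p.
Pump with i = 2: xy^2z = 0^{p+k} 1^p has p+k occurrences of 0 but only p of 1. Since k ≥ 1 the counts differ, so xy^2z ∉ L.
This is a contradiction; hence L is not regular.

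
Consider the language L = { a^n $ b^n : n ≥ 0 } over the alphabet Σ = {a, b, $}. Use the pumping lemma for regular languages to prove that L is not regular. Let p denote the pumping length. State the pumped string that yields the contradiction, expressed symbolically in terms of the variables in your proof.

Assume L is regular; let p be its pumping constant.
Take w = a^p $ b^p ∈ L with |w| = 2p+1 ≥ p.
The pumping lemma gives a decomposition w = xyz where |xy| ≤ p and |y| ≥ 1.
Because |xy| ≤ p and w begins with p copies of a, we have y = a^k with 1 ≤ k ≤ p.
Pump with i = 2: xy^2z = a^{p+k} $ b^p, which would require p+k = p. But k ≥ 1, so xy^2z ∉ L.
Contradiction. Therefore L is not regular.

a^{p+k} $ b^p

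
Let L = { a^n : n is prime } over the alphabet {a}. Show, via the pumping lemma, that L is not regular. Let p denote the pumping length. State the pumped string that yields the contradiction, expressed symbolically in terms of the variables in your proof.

Assume L is regular; let p be its pumping constant.
Let q be a prime with q ≥ p+2 (infinitely many primes exist), and take w = a^q ∈ L with |w| = q ≥ p.
The pumping lemma gives a decomposition w = xyz where |xy| ≤ p and |y| ≥ 1.
Then y = a^k for some k with 1 ≤ k ≤ p.
Since 1 ≤ k ≤ p, |xz| = q-k. Pump with i = q+1: |xy^{q+1}z| = (q-k)+(q+1)k = q+qk = q(1+k), which is composite (both factors ≥ 2). So xy^{q+1}z = a^{q(1+k)} ∉ L.
This is a contradiction; hence L is not regular.

a^{q(1+k)}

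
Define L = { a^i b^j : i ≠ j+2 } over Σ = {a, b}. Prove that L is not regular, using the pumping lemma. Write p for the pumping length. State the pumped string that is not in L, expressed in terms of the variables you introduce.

Toward a contradiction, assume L is regular with pumping length p.
Choose w = a^p b^{p+p!-2}. Since p ≠ (p+p!-2)+2 = p+p!, w ∈ L; and |w| ≥ p.
Write w = xyz as guaranteed by the lemma, with |xy| ≤ p and y is nonempty.
The first p characters of w are a's, so xy (and hence y) consists only of a's. Write y = a^k, 1 ≤ k ≤ p.
Since 1 ≤ k ≤ p, k divides p!; set t = 1 + p!/k. Then xy^t z has p + (p!/k)·k = p + p! copies of a. Now the a-count is p+p! and (b-count)+2 = (p+p!-2)+2 = p+p!, so i ≠ j+2 fails. So xy^t z = a^{p+p!} b^{p+p!-2} ∉ L.
This contradicts the pumping lemma, so L is not regular.

a^{p+p!} b^{p+p!-2}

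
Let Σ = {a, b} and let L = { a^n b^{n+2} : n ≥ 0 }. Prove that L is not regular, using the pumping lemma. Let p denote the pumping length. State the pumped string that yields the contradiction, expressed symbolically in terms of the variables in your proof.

Suppose for contradiction that L is regular, and let p be the pumping length.
Take w = a^p b^{p+2}. Then w ∈ L and |w| = 2p+2 ≥ p.
Write w = xyz as guaranteed by the lemma, with |xy| ≤ p and |y| ≥ 1.
Because |xy| ≤ p and w begins with p copies of a, we have y = a^k with 1 ≤ k ≤ p.
Pump with i = 2: xy^2z = a^{p+k} b^{p+2}. For this to lie in L we would need p+2 = (p+k)+2, which forces k = 0. But k ≥ 1, so xy^2z ∉ L.
This contradicts the pumping lemma, so L is not regular.

a^{p+k} b^{p+2}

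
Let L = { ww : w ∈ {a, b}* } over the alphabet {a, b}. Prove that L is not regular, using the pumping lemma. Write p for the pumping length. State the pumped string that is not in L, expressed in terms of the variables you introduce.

a^{p+k} b^p a^p b^p

Assume L is regular; let p be its pumping constant.
Take w = a^p b^p a^p b^p = uu where u = a^pb^p; then w ∈ L and |w| = 4p ≥ p.
The pumping lemma gives a decomposition w = xyz where |xy| ≤ p and |y| ≥ 1.
The first p characters of w are a's, so xy (and hence y) consists only of a's. Write y = a^k, 1 ≤ k ≤ p.
Pump with i = 2: xy^2z = a^{p+k} b^p a^p b^p, of length 4p+k. Suppose this equals vv. The string starts with a and ends with b, so v does too; thus the boundary between the two copies of v is a b→a transition. There is exactly one such transition, at position 2p+k, so |v| = 2p+k and |vv| = 4p+2k ≠ 4p+k since k ≥ 1. So xy^2z ∉ L.
This is a contradiction; hence L is not regular.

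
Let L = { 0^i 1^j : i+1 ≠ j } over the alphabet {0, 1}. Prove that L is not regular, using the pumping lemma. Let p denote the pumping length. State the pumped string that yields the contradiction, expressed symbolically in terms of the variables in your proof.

Assume L is regular. Let p be the pumping length given by the pumping lemma.
Choose w = 0^p 1^{p+p!+1}. Since p ≠ (p+p!+1)-1 = p+p!, w ∈ L; and |w| ≥ p.
The pumping lemma gives a decomposition w = xyz where |xy| ≤ p and y is nonempty.
Since the first p symbols of w are all 0's and |xy| ≤ p, y lies entirely in the leading 0-block: y = 0^k for some k with 1 ≤ k ≤ p.
Since 1 ≤ k ≤ p, k divides p!; set t = 1 + p!/k. Then xy^t z has p + (p!/k)·k = p + p! copies of 0. Now the 0-count is p+p! and (1-count)-1 = (p+p!+1)-1 = p+p!, so i+1 ≠ j fails. So xy^t z = 0^{p+p!} 1^{p+p!+1} ∉ L.
This contradicts the pumping lemma, so L is not regular.

0^{p+p!} 1^{p+p!+1}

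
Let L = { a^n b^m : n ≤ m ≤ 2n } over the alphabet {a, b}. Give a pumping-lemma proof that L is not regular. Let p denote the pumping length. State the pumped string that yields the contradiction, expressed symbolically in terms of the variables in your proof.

a^{p+k} b^p

Suppose for contradiction that L is regular, and let p be the pumping length.
Take w = a^p b^p ∈ L (since p ≤ p ≤ 2p), with |w| = 2p ≥ p.
By the pumping lemma, w = xyz with |xy| ≤ p and y is nonempty.
Since the first p symbols of w are all a's and |xy| ≤ p, y lies entirely in the leading a-block: y = a^k for some k with 1 ≤ k ≤ p.
Pump with i = 2: xy^2z = a^{p+k} b^p. Now n = p+k > p = m, so the condition n ≤ m fails. Thus xy^2z ∉ L.
This is a contradiction; hence L is not regular.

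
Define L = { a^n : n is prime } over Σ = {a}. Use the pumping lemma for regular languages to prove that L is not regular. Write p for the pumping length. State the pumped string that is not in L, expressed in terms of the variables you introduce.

Assume L is regular. Let p be the pumping length given by the pumping lemma.
Let q be a prime with q ≥ p+2 (infinitely many primes exist), and take w = a^q ∈ L with |w| = q ≥ p.
By the pumping lemma, w = xyz with |xy| ≤ p and |y| > 0.
Then y = a^k for some k with 1 ≤ k ≤ p.
Since 1 ≤ k ≤ p, |xz| = q-k. Pump with i = q+1: |xy^{q+1}z| = (q-k)+(q+1)k = q+qk = q(1+k), which is composite (both factors ≥ 2). So xy^{q+1}z = a^{q(1+k)} ∉ L.
This contradicts the pumping lemma, so L is not regular.

a^{q(1+k)}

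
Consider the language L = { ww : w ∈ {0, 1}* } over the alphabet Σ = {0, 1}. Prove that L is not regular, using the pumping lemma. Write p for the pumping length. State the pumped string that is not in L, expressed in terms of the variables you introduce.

Toward a contradiction, assume L is regular with pumping length p.
Take w = 0^p 1^p 0^p 1^p = uu where u = 0^p1^p; then w ∈ L and |w| = 4p ≥ p.
By the pumping lemma, w = xyz with |xy| ≤ p and |y| > 0.
Since the first p symbols of w are all 0's and |xy| ≤ p, y lies entirely in the leading 0-block: y = 0^k for some k with 1 ≤ k ≤ p.
Pump with i = 2: xy^2z = 0^{p+k} 1^p 0^p 1^p, of length 4p+k. Suppose this equals vv. The string starts with 0 and ends with 1, so v does too; thus the boundary between the two copies of v is a 1→0 transition. There is exactly one such transition, at position 2p+k, so |v| = 2p+k and |vv| = 4p+2k ≠ 4p+k since k ≥ 1. So xy^2z ∉ L.
This contradicts the pumping lemma, so L is not regular.

0^{p+k} 1^p 0^p 1^p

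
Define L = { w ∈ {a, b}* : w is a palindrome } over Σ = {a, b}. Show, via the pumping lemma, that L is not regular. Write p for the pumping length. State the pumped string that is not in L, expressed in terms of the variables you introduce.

Toward a contradiction, assume L is regular with pumping length p.
Take w = a^p b a^p, a palindrome of length 2p+1 ≥ p.
The pumping lemma gives a decomposition w = xyz where |xy| ≤ p and |y| > 0.
Since the first p symbols of w are all a's and |xy| ≤ p, y lies entirely in the leading a-block: y = a^k for some k with 1 ≤ k ≤ p.
Pump with i = 2: xy^2z = a^{p+k} b a^p. Its reverse is a^p b a^{p+k}, which differs from xy^2z since k ≥ 1. So xy^2z is not a palindrome and xy^2z ∉ L.
This is a contradiction; hence L is not regular.

a^{p+k} b a^p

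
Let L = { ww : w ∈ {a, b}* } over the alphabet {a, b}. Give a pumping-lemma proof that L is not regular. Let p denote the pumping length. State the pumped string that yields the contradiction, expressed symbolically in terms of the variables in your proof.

a^{p+k} b^p a^p b^p

Assume L is regular; let p be its pumping constant.
Take w = a^p b^p a^p b^p = uu where u = a^pb^p; then w ∈ L and |w| = 4p ≥ p.
The pumping lemma gives a decomposition w = xyz where |xy| ≤ p and |y| ≥ 1.
The first p characters of w are a's, so xy (and hence y) consists only of a's. Write y = a^k, 1 ≤ k ≤ p.
Pump with i = 2: xy^2z = a^{p+k} b^p a^p b^p, of length 4p+k. Suppose this equals vv. The string starts with a and ends with b, so v does too; thus the boundary between the two copies of v is a b→a transition. There is exactly one such transition, at position 2p+k, so |v| = 2p+k and |vv| = 4p+2k ≠ 4p+k since k ≥ 1. So xy^2z ∉ L.
This is a contradiction; hence L is not regular.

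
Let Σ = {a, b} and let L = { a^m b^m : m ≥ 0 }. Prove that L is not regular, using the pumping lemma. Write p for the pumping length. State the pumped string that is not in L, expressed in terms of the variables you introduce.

a^{p+k} b^p

Suppose for contradiction that L is regular, and let p be the pumping length.
Choose w = a^p b^p, which is in L with |w| = 2p ≥ p.
Write w = xyz as guaranteed by the lemma, with |xy| ≤ p and |y| > 0.
The first p characters of w are a's, so xy (and hence y) consists only of a's. Write y = a^k, 1 ≤ k ≤ p.
Pump with i = 2: xy^2z = a^{p+k} b^p. For this to lie in L we would need p = p+k, which forces k = 0. But k ≥ 1, so xy^2z ∉ L.
This is a contradiction; hence L is not regular.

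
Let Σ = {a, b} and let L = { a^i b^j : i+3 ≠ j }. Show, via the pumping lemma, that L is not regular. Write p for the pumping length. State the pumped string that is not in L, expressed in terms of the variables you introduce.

Toward a contradiction, assume L is regular with pumping length p.
Choose w = a^p b^{p+p!+3}. Since p ≠ (p+p!+3)-3 = p+p!, w ∈ L; and |w| ≥ p.
Write w = xyz as guaranteed by the lemma, with |xy| ≤ p and |y| > 0.
The first p characters of w are a's, so xy (and hence y) consists only of a's. Write y = a^k, 1 ≤ k ≤ p.
Since 1 ≤ k ≤ p, k divides p!; set t = 1 + p!/k. Then xy^t z has p + (p!/k)·k = p + p! copies of a. Now the a-count is p+p! and (b-count)-3 = (p+p!+3)-3 = p+p!, so i+3 ≠ j fails. So xy^t z = a^{p+p!} b^{p+p!+3} ∉ L.
This is a contradiction; hence L is not regular.

a^{p+p!} b^{p+p!+3}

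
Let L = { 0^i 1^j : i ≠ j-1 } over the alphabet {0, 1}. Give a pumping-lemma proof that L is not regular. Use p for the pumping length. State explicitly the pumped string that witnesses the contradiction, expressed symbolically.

0^{p+p!} 1^{p+p!+1}

Toward a contradiction, assume L is regular with pumping length p.
Choose w = 0^p 1^{p+p!+1}. Since p ≠ (p+p!+1)-1 = p+p!, w ∈ L; and |w| ≥ p.
The pumping lemma gives a decomposition w = xyz where |xy| ≤ p and |y| > 0.
The first p characters of w are 0's, so xy (and hence y) consists only of 0's. Write y = 0^k, 1 ≤ k ≤ p.
Since 1 ≤ k ≤ p, k divides p!; set t = 1 + p!/k. Then xy^t z has p + (p!/k)·k = p + p! copies of 0. Now the 0-count is p+p! and (1-count)-1 = (p+p!+1)-1 = p+p!, so i ≠ j-1 fails. So xy^t z = 0^{p+p!} 1^{p+p!+1} ∉ L.
This contradicts the pumping lemma, so L is not regular.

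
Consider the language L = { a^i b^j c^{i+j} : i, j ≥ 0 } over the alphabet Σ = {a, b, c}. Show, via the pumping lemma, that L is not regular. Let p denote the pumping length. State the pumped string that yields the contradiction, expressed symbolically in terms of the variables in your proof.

Toward a contradiction, assume L is regular with pumping length p.
Take w = a^p b^p c^{2p} ∈ L (with i=j=p, i+j=2p), |w| = 4p ≥ p.
By the pumping lemma, w = xyz with |xy| ≤ p and y is nonempty.
The first p characters of w are a's, so xy (and hence y) consists only of a's. Write y = a^k, 1 ≤ k ≤ p.
Consider xy^2z = a^{p+k} b^p c^{2p}. Now the a- and b-counts sum to 2p+k, but the c-count is 2p ≠ 2p+k. So xy^2z ∉ L.
Contradiction. Therefore L is not regular.

a^{p+k} b^p c^{2p}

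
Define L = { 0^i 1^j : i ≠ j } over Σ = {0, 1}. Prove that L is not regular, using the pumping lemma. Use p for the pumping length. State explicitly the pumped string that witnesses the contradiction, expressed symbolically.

Assume L is regular; let p be its pumping constant.
Choose w = 0^p 1^{p+p!}. Since p ≠ p+p!, w ∈ L; and |w| ≥ p.
By the pumping lemma, w = xyz with |xy| ≤ p and |y| ≥ 1.
The first p characters of w are 0's, so xy (and hence y) consists only of 0's. Write y = 0^k, 1 ≤ k ≤ p.
Since 1 ≤ k ≤ p, k divides p!; set t = 1 + p!/k. Then xy^t z has p + (p!/k)·k = p + p! copies of 0. Now the 0-count equals the 1-count, so i ≠ j fails. So xy^t z = 0^{p+p!} 1^{p+p!} ∉ L.
This contradicts the pumping lemma, so L is not regular.

0^{p+p!} 1^{p+p!}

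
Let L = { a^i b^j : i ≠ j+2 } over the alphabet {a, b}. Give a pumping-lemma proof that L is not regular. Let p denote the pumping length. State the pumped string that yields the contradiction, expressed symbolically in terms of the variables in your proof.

a^{p+p!} b^{p+p!-2}

Assume L is regular; let p be its pumping constant.
Choose w = a^p b^{p+p!-2}. Since p ≠ (p+p!-2)+2 = p+p!, w ∈ L; and |w| ≥ p.
The pumping lemma gives a decomposition w = xyz where |xy| ≤ p and y is nonempty.
The first p characters of w are a's, so xy (and hence y) consists only of a's. Write y = a^k, 1 ≤ k ≤ p.
Since 1 ≤ k ≤ p, k divides p!; set t = 1 + p!/k. Then xy^t z has p + (p!/k)·k = p + p! copies of a. Now the a-count is p+p! and (b-count)+2 = (p+p!-2)+2 = p+p!, so i ≠ j+2 fails. So xy^t z = a^{p+p!} b^{p+p!-2} ∉ L.
This contradicts the pumping lemma, so L is not regular.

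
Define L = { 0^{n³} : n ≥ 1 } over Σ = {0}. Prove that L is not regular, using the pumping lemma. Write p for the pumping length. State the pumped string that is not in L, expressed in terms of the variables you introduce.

0^{p³+k}

Toward a contradiction, assume L is regular with pumping length p.
Take w = 0^{p³} ∈ L with |w| = p³ ≥ p.
The pumping lemma gives a decomposition w = xyz where |xy| ≤ p and y is nonempty.
Then y = 0^k for some k with 1 ≤ k ≤ p.
Pump with i = 2: xy^2z = 0^{p³+k}. Since 1 ≤ k ≤ p, p³ < p³+k ≤ p³+p < p³+3p²+3p+1 = (p+1)³, so p³+k is not a perfect cube. So xy^2z ∉ L.
This is a contradiction; hence L is not regular.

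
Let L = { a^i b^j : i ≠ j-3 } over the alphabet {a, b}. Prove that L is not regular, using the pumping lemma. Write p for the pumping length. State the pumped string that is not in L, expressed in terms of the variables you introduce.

Assume L is regular. Let p be the pumping length given by the pumping lemma.
Choose w = a^p b^{p+p!+3}. Since p ≠ (p+p!+3)-3 = p+p!, w ∈ L; and |w| ≥ p.
Write w = xyz as guaranteed by the lemma, with |xy| ≤ p and y is nonempty.
Since the first p symbols of w are all a's and |xy| ≤ p, y lies entirely in the leading a-block: y = a^k for some k with 1 ≤ k ≤ p.
Since 1 ≤ k ≤ p, k divides p!; set t = 1 + p!/k. Then xy^t z has p + (p!/k)·k = p + p! copies of a. Now the a-count is p+p! and (b-count)-3 = (p+p!+3)-3 = p+p!, so i ≠ j-3 fails. So xy^t z = a^{p+p!} b^{p+p!+3} ∉ L.
This contradicts the pumping lemma, so L is not regular.

a^{p+p!} b^{p+p!+3}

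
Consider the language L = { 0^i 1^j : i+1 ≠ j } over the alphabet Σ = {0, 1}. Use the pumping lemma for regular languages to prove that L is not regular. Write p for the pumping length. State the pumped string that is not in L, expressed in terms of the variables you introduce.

0^{p+p!} 1^{p+p!+1}

Toward a contradiction, assume L is regular with pumping length p.
Choose w = 0^p 1^{p+p!+1}. Since p ≠ (p+p!+1)-1 = p+p!, w ∈ L; and |w| ≥ p.
Write w = xyz as guaranteed by the lemma, with |xy| ≤ p and y is nonempty.
Since the first p symbols of w are all 0's and |xy| ≤ p, y lies entirely in the leading 0-block: y = 0^k for some k with 1 ≤ k ≤ p.
Since 1 ≤ k ≤ p, k divides p!; set t = 1 + p!/k. Then xy^t z has p + (p!/k)·k = p + p! copies of 0. Now the 0-count is p+p! and (1-count)-1 = (p+p!+1)-1 = p+p!, so i+1 ≠ j fails. So xy^t z = 0^{p+p!} 1^{p+p!+1} ∉ L.
This is a contradiction; hence L is not regular.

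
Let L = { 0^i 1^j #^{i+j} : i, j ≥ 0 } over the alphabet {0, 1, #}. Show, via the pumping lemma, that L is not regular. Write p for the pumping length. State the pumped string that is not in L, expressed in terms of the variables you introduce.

0^{p+k} 1^p #^{2p}

Assume L is regular; let p be its pumping constant.
Take w = 0^p 1^p #^{2p} ∈ L (with i=j=p, i+j=2p), |w| = 4p ≥ p.
Write w = xyz as guaranteed by the lemma, with |xy| ≤ p and |y| > 0.
Since the first p symbols of w are all 0's and |xy| ≤ p, y lies entirely in the leading 0-block: y = 0^k for some k with 1 ≤ k ≤ p.
Consider xy^2z = 0^{p+k} 1^p #^{2p}. Now the 0- and 1-counts sum to 2p+k, but the #-count is 2p ≠ 2p+k. So xy^2z ∉ L.
This is a contradiction; hence L is not regular.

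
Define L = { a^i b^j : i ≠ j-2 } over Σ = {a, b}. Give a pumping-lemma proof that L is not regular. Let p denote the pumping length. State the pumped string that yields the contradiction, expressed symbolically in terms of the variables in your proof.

Toward a contradiction, assume L is regular with pumping length p.
Choose w = a^p b^{p+p!+2}. Since p ≠ (p+p!+2)-2 = p+p!, w ∈ L; and |w| ≥ p.
Write w = xyz as guaranteed by the lemma, with |xy| ≤ p and |y| > 0.
The first p characters of w are a's, so xy (and hence y) consists only of a's. Write y = a^k, 1 ≤ k ≤ p.
Since 1 ≤ k ≤ p, k divides p!; set t = 1 + p!/k. Then xy^t z has p + (p!/k)·k = p + p! copies of a. Now the a-count is p+p! and (b-count)-2 = (p+p!+2)-2 = p+p!, so i ≠ j-2 fails. So xy^t z = a^{p+p!} b^{p+p!+2} ∉ L.
This contradicts the pumping lemma, so L is not regular.

a^{p+p!} b^{p+p!+2}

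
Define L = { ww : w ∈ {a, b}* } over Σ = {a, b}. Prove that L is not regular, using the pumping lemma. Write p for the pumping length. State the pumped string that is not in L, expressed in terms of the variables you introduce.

Toward a contradiction, assume L is regular with pumping length p.
Take w = a^p b^p a^p b^p = uu where u = a^pb^p; then w ∈ L and |w| = 4p ≥ p.
The pumping lemma gives a decomposition w = xyz where |xy| ≤ p and y is nonempty.
Because |xy| ≤ p and w begins with p copies of a, we have y = a^k with 1 ≤ k ≤ p.
Pump with i = 2: xy^2z = a^{p+k} b^p a^p b^p, of length 4p+k. Suppose this equals vv. The string starts with a and ends with b, so v does too; thus the boundary between the two copies of v is a b→a transition. There is exactly one such transition, at position 2p+k, so |v| = 2p+k and |vv| = 4p+2k ≠ 4p+k since k ≥ 1. So xy^2z ∉ L.
This contradicts the pumping lemma, so L is not regular.

a^{p+k} b^p a^p b^p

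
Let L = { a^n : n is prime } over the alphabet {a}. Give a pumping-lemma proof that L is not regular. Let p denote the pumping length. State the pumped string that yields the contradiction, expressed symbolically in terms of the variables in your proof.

Assume L is regular; let p be its pumping constant.
Let q be a prime with q ≥ p+2 (infinitely many primes exist), and take w = a^q ∈ L with |w| = q ≥ p.
The pumping lemma gives a decomposition w = xyz where |xy| ≤ p and |y| ≥ 1.
Then y = a^k for some k with 1 ≤ k ≤ p.
Since 1 ≤ k ≤ p, |xz| = q-k. Pump with i = q+1: |xy^{q+1}z| = (q-k)+(q+1)k = q+qk = q(1+k), which is composite (both factors ≥ 2). So xy^{q+1}z = a^{q(1+k)} ∉ L.
This is a contradiction; hence L is not regular.

a^{q(1+k)}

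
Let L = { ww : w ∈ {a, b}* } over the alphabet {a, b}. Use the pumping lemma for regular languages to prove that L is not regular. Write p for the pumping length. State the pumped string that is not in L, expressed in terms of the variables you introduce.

Toward a contradiction, assume L is regular with pumping length p.
Take w = a^p b^p a^p b^p = uu where u = a^pb^p; then w ∈ L and |w| = 4p ≥ p.
The pumping lemma gives a decomposition w = xyz where |xy| ≤ p and |y| > 0.
The first p characters of w are a's, so xy (and hence y) consists only of a's. Write y = a^k, 1 ≤ k ≤ p.
Pump with i = 2: xy^2z = a^{p+k} b^p a^p b^p, of length 4p+k. Suppose this equals vv. The string starts with a and ends with b, so v does too; thus the boundary between the two copies of v is a b→a transition. There is exactly one such transition, at position 2p+k, so |v| = 2p+k and |vv| = 4p+2k ≠ 4p+k since k ≥ 1. So xy^2z ∉ L.
Contradiction. Therefore L is not regular.

a^{p+k} b^p a^p b^p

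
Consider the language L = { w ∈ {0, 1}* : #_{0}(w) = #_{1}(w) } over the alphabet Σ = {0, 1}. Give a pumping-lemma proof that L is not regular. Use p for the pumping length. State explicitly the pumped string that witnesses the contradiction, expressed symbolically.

Assume L is regular; let p be its pumping constant.
Choose w = 0^p 1^p ∈ L with |w| = 2p ≥ p.
The pumping lemma gives a decomposition w = xyz where |xy| ≤ p and |y| > 0.
The first p characters of w are 0's, so xy (and hence y) consists only of 0's. Write y = 0^k, 1 ≤ k ≤ p.
Pump with i = 2: xy^2z = 0^{p+k} 1^p has p+k occurrences of 0 but only p of 1. Since k ≥ 1 the counts differ, so xy^2z ∉ L.
Contradiction. Therefore L is not regular.

0^{p+k} 1^p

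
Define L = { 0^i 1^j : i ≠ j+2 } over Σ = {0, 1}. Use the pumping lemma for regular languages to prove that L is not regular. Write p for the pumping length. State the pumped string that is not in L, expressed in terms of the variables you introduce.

Assume L is regular. Let p be the pumping length given by the pumping lemma.
Choose w = 0^p 1^{p+p!-2}. Since p ≠ (p+p!-2)+2 = p+p!, w ∈ L; and |w| ≥ p.
By the pumping lemma, w = xyz with |xy| ≤ p and |y| > 0.
Because |xy| ≤ p and w begins with p copies of 0, we have y = 0^k with 1 ≤ k ≤ p.
Since 1 ≤ k ≤ p, k divides p!; set t = 1 + p!/k. Then xy^t z has p + (p!/k)·k = p + p! copies of 0. Now the 0-count is p+p! and (1-count)+2 = (p+p!-2)+2 = p+p!, so i ≠ j+2 fails. So xy^t z = 0^{p+p!} 1^{p+p!-2} ∉ L.
This contradicts the pumping lemma, so L is not regular.

0^{p+p!} 1^{p+p!-2}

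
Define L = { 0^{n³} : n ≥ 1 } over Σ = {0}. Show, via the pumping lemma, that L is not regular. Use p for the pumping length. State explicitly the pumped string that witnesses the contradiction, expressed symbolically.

0^{p³+k}

Assume L is regular; let p be its pumping constant.
Take w = 0^{p³} ∈ L with |w| = p³ ≥ p.
Write w = xyz as guaranteed by the lemma, with |xy| ≤ p and y is nonempty.
Then y = 0^k for some k with 1 ≤ k ≤ p.
Pump with i = 2: xy^2z = 0^{p³+k}. Since 1 ≤ k ≤ p, p³ < p³+k ≤ p³+p < p³+3p²+3p+1 = (p+1)³, so p³+k is not a perfect cube. So xy^2z ∉ L.
This contradicts the pumping lemma, so L is not regular.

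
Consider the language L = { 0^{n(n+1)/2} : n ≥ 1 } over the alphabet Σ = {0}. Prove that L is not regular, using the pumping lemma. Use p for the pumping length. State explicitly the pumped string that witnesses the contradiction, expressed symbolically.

0^{p(p+1)/2+k}

Assume L is regular; let p be its pumping constant.
Take w = 0^{p(p+1)/2} ∈ L with |w| = p(p+1)/2 ≥ p.
The pumping lemma gives a decomposition w = xyz where |xy| ≤ p and |y| ≥ 1.
Then y = 0^k for some k with 1 ≤ k ≤ p.
Pump with i = 2: xy^2z = 0^{p(p+1)/2+k}. Since 1 ≤ k ≤ p, p(p+1)/2 < p(p+1)/2+k ≤ p(p+1)/2+p < (p+1)(p+2)/2, so p(p+1)/2+k is strictly between consecutive triangular numbers. So xy^2z ∉ L.
This is a contradiction; hence L is not regular.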